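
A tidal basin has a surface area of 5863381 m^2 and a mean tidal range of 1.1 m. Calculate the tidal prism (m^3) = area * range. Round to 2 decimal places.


Tidal prism = Area * Tidal range
P = 5863381 * 1.1
P = 6449719.10 m^3

6449719.10


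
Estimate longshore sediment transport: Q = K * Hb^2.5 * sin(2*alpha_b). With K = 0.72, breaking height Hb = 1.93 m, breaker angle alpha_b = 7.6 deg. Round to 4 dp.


Q = K * Hb^2.5 * sin(2 * alpha_b)
Hb^2.5 = 1.93^2.5 = 5.174796
sin(2 * 7.6) = sin(15.2) = 0.262189
Q = 0.72 * 5.174796 * 0.262189
Q = 0.9769 m^3/s

0.9769


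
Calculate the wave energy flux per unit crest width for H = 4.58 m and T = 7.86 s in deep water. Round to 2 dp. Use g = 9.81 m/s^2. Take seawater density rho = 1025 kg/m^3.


P = rho * g^2 * H^2 * T / (32 * pi)
P = 1025 * 9.81^2 * 4.58^2 * 7.86 / (32 * pi)
P = 1025 * 96.2361 * 20.9764 * 7.86 / 100.53096
P = 161776.54 W/m

161776.54


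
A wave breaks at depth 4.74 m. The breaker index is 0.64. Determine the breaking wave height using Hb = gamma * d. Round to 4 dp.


Hb = gamma * d
Hb = 0.64 * 4.74
Hb = 3.0336 m

3.0336


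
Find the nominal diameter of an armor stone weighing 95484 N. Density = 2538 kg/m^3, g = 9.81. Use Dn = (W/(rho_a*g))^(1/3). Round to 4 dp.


V = W / (rho_a * g)
V = 95484 / (2538 * 9.81)
V = 95484 / 24897.78
V = 3.835041 m^3
Dn = V^(1/3) = 3.835041^(1/3)
Dn = 1.5653 m

1.5653


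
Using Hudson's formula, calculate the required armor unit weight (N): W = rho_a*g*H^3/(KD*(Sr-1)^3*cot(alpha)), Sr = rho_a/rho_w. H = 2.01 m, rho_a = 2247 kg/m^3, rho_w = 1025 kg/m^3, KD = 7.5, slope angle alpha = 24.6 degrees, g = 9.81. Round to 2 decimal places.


Sr = rho_a / rho_w = 2247 / 1025 = 2.192195
(Sr - 1) = 1.192195
(Sr - 1)^3 = 1.694502
cot(24.6) = 1 / tan(24.6) = 1 / 0.457836 = 2.184189
Numerator = 2247 * 9.81 * 2.01^3 = 179002.9763
Denominator = 7.5 * 1.694502 * 2.184189 = 27.758346
W = 179002.9763 / 27.758346
W = 6448.62 N

6448.62


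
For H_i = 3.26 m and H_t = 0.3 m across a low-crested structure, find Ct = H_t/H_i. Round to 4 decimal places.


Ct = H_t / H_i
Ct = 0.3 / 3.26
Ct = 0.0920

0.0920


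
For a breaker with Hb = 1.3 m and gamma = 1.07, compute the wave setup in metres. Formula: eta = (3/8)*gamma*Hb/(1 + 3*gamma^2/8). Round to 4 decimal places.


eta = (3/8) * gamma * Hb / (1 + 3*gamma^2/8)
Numerator = (3/8) * 1.07 * 1.3 = 0.521625
Denominator = 1 + 3*1.07^2/8 = 1 + 0.429338 = 1.429338
eta = 0.521625 / 1.429338
eta = 0.3649 m

0.3649


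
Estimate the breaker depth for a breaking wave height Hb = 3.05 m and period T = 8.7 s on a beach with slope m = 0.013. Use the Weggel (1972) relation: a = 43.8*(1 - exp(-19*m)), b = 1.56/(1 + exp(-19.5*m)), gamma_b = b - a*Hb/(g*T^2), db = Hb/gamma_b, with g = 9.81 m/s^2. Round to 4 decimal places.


a = 43.8 * (1 - exp(-19 * m))
exp(-19 * 0.013) = exp(-0.2470) = 0.781141
a = 43.8 * (1 - 0.781141) = 9.586038
b = 1.56 / (1 + exp(-19.5 * m))
exp(-19.5 * 0.013) = exp(-0.2535) = 0.776080
b = 1.56 / (1 + 0.776080) = 0.878339
Hb / (g * T^2) = 3.05 / (9.81 * 8.7^2) = 3.05 / 742.5189 = 0.00410764
gamma_b = b - a * Hb/(g*T^2) = 0.878339 - 9.586038 * 0.00410764 = 0.838963
db = Hb / gamma_b = 3.05 / 0.838963
db = 3.6354 m

3.6354


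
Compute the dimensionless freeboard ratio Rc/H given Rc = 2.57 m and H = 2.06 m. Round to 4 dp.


Relative freeboard = Rc / H
= 2.57 / 2.06
= 1.2476

1.2476


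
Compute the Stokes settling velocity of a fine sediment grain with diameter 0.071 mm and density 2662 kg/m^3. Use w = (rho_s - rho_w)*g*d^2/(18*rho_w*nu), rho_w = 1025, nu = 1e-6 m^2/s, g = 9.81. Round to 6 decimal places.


w = (rho_s - rho_w) * g * d^2 / (18 * rho_w * nu)
d = 0.071 mm = 0.000071 m
rho_s - rho_w = 2662 - 1025 = 1637
Numerator = 1637 * 9.81 * (0.000071)^2 = 0.000080953268
Denominator = 18 * 1025 * 1e-6 = 0.018450
w = 0.004388 m/s

0.004388


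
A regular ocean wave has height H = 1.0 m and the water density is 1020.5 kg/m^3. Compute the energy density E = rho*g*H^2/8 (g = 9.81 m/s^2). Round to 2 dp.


E = (1/8) * rho * g * H^2
E = (1/8) * 1020.5 * 9.81 * 1.0^2
E = 0.125 * 1020.5 * 9.81 * 1.0000
E = 1251.39 J/m^2

1251.39


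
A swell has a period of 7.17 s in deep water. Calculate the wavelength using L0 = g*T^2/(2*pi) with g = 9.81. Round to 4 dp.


L0 = g * T^2 / (2 * pi)
L0 = 9.81 * 7.17^2 / (2 * pi)
L0 = 9.81 * 51.4089 / 6.28319
L0 = 504.3213 / 6.28319
L0 = 80.2652 m

80.2652


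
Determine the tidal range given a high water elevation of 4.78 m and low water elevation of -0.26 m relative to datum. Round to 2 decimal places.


Tidal range = High water - Low water
Tidal range = 4.78 - (-0.26)
Tidal range = 5.04 m

5.04


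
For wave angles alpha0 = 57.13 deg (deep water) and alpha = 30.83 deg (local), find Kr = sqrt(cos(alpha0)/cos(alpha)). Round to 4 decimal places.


Kr = sqrt(cos(alpha0) / cos(alpha))
cos(57.13) = 0.542735
cos(30.83) = 0.858692
Kr = sqrt(0.542735 / 0.858692)
Kr = sqrt(0.632048)
Kr = 0.7950

0.7950


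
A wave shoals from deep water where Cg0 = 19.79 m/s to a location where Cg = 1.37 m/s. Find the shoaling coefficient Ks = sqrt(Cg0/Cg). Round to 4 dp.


Ks = sqrt(Cg0 / Cg)
Ks = sqrt(19.79 / 1.37)
Ks = sqrt(14.4453)
Ks = 3.8007

3.8007


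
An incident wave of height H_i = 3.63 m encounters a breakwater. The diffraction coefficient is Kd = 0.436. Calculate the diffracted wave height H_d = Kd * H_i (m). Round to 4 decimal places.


H_d = Kd * H_i
H_d = 0.436 * 3.63
H_d = 1.5827 m

1.5827


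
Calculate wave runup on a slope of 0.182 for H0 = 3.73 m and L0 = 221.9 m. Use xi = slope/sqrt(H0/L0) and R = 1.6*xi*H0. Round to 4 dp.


xi = slope / sqrt(H0/L0)
H0/L0 = 3.73/221.9 = 0.016809
sqrt(0.016809) = 0.129651
xi = 0.182 / 0.129651 = 1.403769
R = 1.6 * xi * H0 = 1.6 * 1.403769 * 3.73
R = 8.3777 m

8.3777


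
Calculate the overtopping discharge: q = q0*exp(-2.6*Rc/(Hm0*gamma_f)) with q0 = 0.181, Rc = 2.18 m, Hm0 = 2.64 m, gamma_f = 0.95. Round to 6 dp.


q = q0 * exp(-2.6 * Rc / (Hm0 * gamma_f))
Exponent = -2.6 * 2.18 / (2.64 * 0.95)
= -2.6 * 2.18 / 2.5080
= -2.259968
exp(-2.259968) = 0.104354
q = 0.181 * 0.104354
q = 0.018888 m^3/s/m

0.018888


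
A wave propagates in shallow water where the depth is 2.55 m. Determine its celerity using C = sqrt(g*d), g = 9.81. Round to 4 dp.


Using the shallow-water approximation:
C = sqrt(g * d) = sqrt(9.81 * 2.55)
C = sqrt(25.0155)
C = 5.0015 m/s

5.0015


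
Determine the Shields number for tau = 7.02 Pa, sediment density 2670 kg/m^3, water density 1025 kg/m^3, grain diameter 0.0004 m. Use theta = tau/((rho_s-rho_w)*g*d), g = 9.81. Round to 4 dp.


theta = tau / ((rho_s - rho_w) * g * d)
rho_s - rho_w = 2670 - 1025 = 1645
Denominator = 1645 * 9.81 * 0.0004 = 6.454980
theta = 7.02 / 6.454980
theta = 1.0875

1.0875


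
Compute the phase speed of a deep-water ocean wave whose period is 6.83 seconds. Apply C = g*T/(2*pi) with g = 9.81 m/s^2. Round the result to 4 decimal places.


We use the deep-water celerity formula:
C = g * T / (2 * pi)
C = 9.81 * 6.83 / (2 * 3.14159...)
C = 67.002300 / 6.283185
C = 10.6637 m/s

10.6637


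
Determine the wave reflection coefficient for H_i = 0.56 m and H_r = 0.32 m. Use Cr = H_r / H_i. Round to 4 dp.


Cr = H_r / H_i
Cr = 0.32 / 0.56
Cr = 0.5714

0.5714


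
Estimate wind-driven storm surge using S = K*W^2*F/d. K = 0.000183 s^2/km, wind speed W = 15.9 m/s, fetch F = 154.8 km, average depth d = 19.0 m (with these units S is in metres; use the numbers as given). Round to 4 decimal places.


S = K * W^2 * F / d
W^2 = 15.9^2 = 252.81
S = 0.000183 * 252.81 * 154.8 / 19.0
Numerator = 0.000183 * 252.81 * 154.8 = 7.161703
S = 7.161703 / 19.0 = 0.3769 m

0.3769


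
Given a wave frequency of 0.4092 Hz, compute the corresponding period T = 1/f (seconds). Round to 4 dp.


T = 1 / f
T = 1 / 0.4092
T = 2.4438 s

2.4438


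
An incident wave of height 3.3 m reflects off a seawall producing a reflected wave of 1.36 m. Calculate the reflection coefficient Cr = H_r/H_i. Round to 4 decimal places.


Cr = H_r / H_i
Cr = 1.36 / 3.3
Cr = 0.4121

0.4121


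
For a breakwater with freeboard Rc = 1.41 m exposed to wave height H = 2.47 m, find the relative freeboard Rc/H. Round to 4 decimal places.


Relative freeboard = Rc / H
= 1.41 / 2.47
= 0.5709

0.5709


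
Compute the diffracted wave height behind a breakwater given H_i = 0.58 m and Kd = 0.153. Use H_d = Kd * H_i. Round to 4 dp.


H_d = Kd * H_i
H_d = 0.153 * 0.58
H_d = 0.0887 m

0.0887


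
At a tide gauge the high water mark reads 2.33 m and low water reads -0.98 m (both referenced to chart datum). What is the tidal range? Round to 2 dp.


Tidal range = High water - Low water
Tidal range = 2.33 - (-0.98)
Tidal range = 3.31 m

3.31


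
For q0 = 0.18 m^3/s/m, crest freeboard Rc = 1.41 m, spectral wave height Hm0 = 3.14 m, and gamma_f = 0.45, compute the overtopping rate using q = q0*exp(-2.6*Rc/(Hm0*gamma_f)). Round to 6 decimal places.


q = q0 * exp(-2.6 * Rc / (Hm0 * gamma_f))
Exponent = -2.6 * 1.41 / (3.14 * 0.45)
= -2.6 * 1.41 / 1.4130
= -2.594480
exp(-2.594480) = 0.074685
q = 0.18 * 0.074685
q = 0.013443 m^3/s/m

0.013443


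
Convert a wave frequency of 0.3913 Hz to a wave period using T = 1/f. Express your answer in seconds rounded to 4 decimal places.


T = 1 / f
T = 1 / 0.3913
T = 2.5556 s

2.5556


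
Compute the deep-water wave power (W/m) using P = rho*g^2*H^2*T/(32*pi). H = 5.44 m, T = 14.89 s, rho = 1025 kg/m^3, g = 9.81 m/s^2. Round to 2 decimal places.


P = rho * g^2 * H^2 * T / (32 * pi)
P = 1025 * 9.81^2 * 5.44^2 * 14.89 / (32 * pi)
P = 1025 * 96.2361 * 29.5936 * 14.89 / 100.53096
P = 432368.98 W/m

432368.98


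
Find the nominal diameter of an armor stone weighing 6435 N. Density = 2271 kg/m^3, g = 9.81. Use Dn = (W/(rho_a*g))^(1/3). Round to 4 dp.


V = W / (rho_a * g)
V = 6435 / (2271 * 9.81)
V = 6435 / 22278.51
V = 0.288843 m^3
Dn = V^(1/3) = 0.288843^(1/3)
Dn = 0.6610 m

0.6610


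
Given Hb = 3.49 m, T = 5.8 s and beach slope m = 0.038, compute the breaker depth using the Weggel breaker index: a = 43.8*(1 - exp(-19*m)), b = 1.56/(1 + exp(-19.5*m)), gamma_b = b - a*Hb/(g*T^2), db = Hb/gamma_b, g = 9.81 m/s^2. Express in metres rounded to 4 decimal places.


a = 43.8 * (1 - exp(-19 * m))
exp(-19 * 0.038) = exp(-0.7220) = 0.485780
a = 43.8 * (1 - 0.485780) = 22.522848
b = 1.56 / (1 + exp(-19.5 * m))
exp(-19.5 * 0.038) = exp(-0.7410) = 0.476637
b = 1.56 / (1 + 0.476637) = 1.056455
Hb / (g * T^2) = 3.49 / (9.81 * 5.8^2) = 3.49 / 330.0084 = 0.01057549
gamma_b = b - a * Hb/(g*T^2) = 1.056455 - 22.522848 * 0.01057549 = 0.818264
db = Hb / gamma_b = 3.49 / 0.818264
db = 4.2651 m

4.2651


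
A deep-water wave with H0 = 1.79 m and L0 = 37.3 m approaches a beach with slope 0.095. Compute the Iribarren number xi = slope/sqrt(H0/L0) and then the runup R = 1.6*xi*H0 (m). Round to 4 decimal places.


xi = slope / sqrt(H0/L0)
H0/L0 = 1.79/37.3 = 0.047989
sqrt(0.047989) = 0.219065
xi = 0.095 / 0.219065 = 0.433662
R = 1.6 * xi * H0 = 1.6 * 0.433662 * 1.79
R = 1.2420 m

1.2420


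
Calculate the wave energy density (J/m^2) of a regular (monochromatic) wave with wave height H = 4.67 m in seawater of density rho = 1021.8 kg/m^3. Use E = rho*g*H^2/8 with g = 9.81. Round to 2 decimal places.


E = (1/8) * rho * g * H^2
E = (1/8) * 1021.8 * 9.81 * 4.67^2
E = 0.125 * 1021.8 * 9.81 * 21.8089
E = 27326.16 J/m^2

27326.16


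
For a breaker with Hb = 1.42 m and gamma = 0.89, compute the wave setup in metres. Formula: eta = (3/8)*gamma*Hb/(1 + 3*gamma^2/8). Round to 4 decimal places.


eta = (3/8) * gamma * Hb / (1 + 3*gamma^2/8)
Numerator = (3/8) * 0.89 * 1.42 = 0.473925
Denominator = 1 + 3*0.89^2/8 = 1 + 0.297038 = 1.297038
eta = 0.473925 / 1.297038
eta = 0.3654 m

0.3654


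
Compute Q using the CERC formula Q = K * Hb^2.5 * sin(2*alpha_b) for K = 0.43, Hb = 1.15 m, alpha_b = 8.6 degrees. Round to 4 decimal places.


Q = K * Hb^2.5 * sin(2 * alpha_b)
Hb^2.5 = 1.15^2.5 = 1.418223
sin(2 * 8.6) = sin(17.2) = 0.295708
Q = 0.43 * 1.418223 * 0.295708
Q = 0.1803 m^3/s

0.1803


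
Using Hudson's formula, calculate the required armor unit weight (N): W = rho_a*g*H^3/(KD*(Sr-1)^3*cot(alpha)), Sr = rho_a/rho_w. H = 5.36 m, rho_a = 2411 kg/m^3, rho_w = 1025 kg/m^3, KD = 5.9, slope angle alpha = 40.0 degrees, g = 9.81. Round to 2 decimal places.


Sr = rho_a / rho_w = 2411 / 1025 = 2.352195
(Sr - 1) = 1.352195
(Sr - 1)^3 = 2.472396
cot(40.0) = 1 / tan(40.0) = 1 / 0.839100 = 1.191754
Numerator = 2411 * 9.81 * 5.36^3 = 3642173.1366
Denominator = 5.9 * 2.472396 * 1.191754 = 17.384275
W = 3642173.1366 / 17.384275
W = 209509.64 N

209509.64


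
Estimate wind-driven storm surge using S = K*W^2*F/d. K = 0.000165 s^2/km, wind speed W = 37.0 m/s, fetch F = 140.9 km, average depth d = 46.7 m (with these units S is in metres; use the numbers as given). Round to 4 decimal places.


S = K * W^2 * F / d
W^2 = 37.0^2 = 1369.00
S = 0.000165 * 1369.00 * 140.9 / 46.7
Numerator = 0.000165 * 1369.00 * 140.9 = 31.827197
S = 31.827197 / 46.7 = 0.6815 m

0.6815


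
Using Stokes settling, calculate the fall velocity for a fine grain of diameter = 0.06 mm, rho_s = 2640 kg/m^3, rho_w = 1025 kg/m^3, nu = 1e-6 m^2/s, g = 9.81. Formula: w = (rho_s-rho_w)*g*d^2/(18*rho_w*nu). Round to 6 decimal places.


w = (rho_s - rho_w) * g * d^2 / (18 * rho_w * nu)
d = 0.06 mm = 0.000060 m
rho_s - rho_w = 2640 - 1025 = 1615
Numerator = 1615 * 9.81 * (0.000060)^2 = 0.000057035340
Denominator = 18 * 1025 * 1e-6 = 0.018450
w = 0.003091 m/s

0.003091


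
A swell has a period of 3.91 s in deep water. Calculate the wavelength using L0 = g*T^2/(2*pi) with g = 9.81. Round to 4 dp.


L0 = g * T^2 / (2 * pi)
L0 = 9.81 * 3.91^2 / (2 * pi)
L0 = 9.81 * 15.2881 / 6.28319
L0 = 149.9763 / 6.28319
L0 = 23.8695 m

23.8695


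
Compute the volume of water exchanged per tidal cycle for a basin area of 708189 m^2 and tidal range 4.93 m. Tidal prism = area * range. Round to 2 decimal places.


Tidal prism = Area * Tidal range
P = 708189 * 4.93
P = 3491371.77 m^3

3491371.77


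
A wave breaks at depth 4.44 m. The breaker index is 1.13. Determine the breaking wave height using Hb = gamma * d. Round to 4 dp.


Hb = gamma * d
Hb = 1.13 * 4.44
Hb = 5.0172 m

5.0172


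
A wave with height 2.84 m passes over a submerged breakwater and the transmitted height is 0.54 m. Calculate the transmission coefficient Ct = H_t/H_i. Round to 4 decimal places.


Ct = H_t / H_i
Ct = 0.54 / 2.84
Ct = 0.1901

0.1901


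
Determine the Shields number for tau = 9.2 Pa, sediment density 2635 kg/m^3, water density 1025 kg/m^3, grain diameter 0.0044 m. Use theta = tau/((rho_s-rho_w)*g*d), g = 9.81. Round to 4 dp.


theta = tau / ((rho_s - rho_w) * g * d)
rho_s - rho_w = 2635 - 1025 = 1610
Denominator = 1610 * 9.81 * 0.0044 = 69.494040
theta = 9.2 / 69.494040
theta = 0.1324

0.1324


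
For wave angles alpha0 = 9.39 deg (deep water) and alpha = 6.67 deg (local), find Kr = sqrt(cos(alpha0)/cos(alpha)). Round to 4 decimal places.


Kr = sqrt(cos(alpha0) / cos(alpha))
cos(9.39) = 0.986601
cos(6.67) = 0.993232
Kr = sqrt(0.986601 / 0.993232)
Kr = sqrt(0.993324)
Kr = 0.9967

0.9967


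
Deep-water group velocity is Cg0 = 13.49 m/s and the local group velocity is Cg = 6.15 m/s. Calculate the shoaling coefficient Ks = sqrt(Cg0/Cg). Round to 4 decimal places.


Ks = sqrt(Cg0 / Cg)
Ks = sqrt(13.49 / 6.15)
Ks = sqrt(2.1935)
Ks = 1.4810

1.4810


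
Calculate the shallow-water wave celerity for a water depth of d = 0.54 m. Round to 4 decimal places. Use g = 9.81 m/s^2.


Using the shallow-water approximation:
C = sqrt(g * d) = sqrt(9.81 * 0.54)
C = sqrt(5.2974)
C = 2.3016 m/s

2.3016


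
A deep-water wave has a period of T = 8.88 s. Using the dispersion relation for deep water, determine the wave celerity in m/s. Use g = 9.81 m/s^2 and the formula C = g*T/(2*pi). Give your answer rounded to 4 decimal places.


We use the deep-water celerity formula:
C = g * T / (2 * pi)
C = 9.81 * 8.88 / (2 * 3.14159...)
C = 87.112800 / 6.283185
C = 13.8644 m/s

13.8644


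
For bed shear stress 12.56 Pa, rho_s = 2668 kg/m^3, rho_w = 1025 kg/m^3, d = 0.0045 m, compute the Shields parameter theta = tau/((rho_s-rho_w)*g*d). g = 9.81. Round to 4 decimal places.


theta = tau / ((rho_s - rho_w) * g * d)
rho_s - rho_w = 2668 - 1025 = 1643
Denominator = 1643 * 9.81 * 0.0045 = 72.530235
theta = 12.56 / 72.530235
theta = 0.1732

0.1732


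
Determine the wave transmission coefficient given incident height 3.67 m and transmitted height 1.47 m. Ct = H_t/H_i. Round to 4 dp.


Ct = H_t / H_i
Ct = 1.47 / 3.67
Ct = 0.4005

0.4005


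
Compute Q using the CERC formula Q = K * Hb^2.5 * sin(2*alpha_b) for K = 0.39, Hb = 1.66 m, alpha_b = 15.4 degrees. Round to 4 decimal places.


Q = K * Hb^2.5 * sin(2 * alpha_b)
Hb^2.5 = 1.66^2.5 = 3.550342
sin(2 * 15.4) = sin(30.8) = 0.512043
Q = 0.39 * 3.550342 * 0.512043
Q = 0.7090 m^3/s

0.7090


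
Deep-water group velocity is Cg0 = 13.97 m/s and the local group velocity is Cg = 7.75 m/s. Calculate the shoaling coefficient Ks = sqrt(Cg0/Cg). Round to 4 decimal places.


Ks = sqrt(Cg0 / Cg)
Ks = sqrt(13.97 / 7.75)
Ks = sqrt(1.8026)
Ks = 1.3426

1.3426


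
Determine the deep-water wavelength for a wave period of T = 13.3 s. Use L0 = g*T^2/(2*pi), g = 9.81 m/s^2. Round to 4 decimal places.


L0 = g * T^2 / (2 * pi)
L0 = 9.81 * 13.3^2 / (2 * pi)
L0 = 9.81 * 176.8900 / 6.28319
L0 = 1735.2909 / 6.28319
L0 = 276.1801 m

276.1801


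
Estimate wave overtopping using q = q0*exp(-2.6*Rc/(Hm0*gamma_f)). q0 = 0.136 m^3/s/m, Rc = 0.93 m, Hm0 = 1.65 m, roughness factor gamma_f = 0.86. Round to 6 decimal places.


q = q0 * exp(-2.6 * Rc / (Hm0 * gamma_f))
Exponent = -2.6 * 0.93 / (1.65 * 0.86)
= -2.6 * 0.93 / 1.4190
= -1.704017
exp(-1.704017) = 0.181951
q = 0.136 * 0.181951
q = 0.024745 m^3/s/m

0.024745


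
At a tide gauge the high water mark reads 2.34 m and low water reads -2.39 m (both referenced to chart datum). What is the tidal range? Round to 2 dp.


Tidal range = High water - Low water
Tidal range = 2.34 - (-2.39)
Tidal range = 4.73 m

4.73


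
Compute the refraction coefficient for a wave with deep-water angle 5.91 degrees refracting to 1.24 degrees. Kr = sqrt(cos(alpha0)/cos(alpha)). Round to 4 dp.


Kr = sqrt(cos(alpha0) / cos(alpha))
cos(5.91) = 0.994685
cos(1.24) = 0.999766
Kr = sqrt(0.994685 / 0.999766)
Kr = sqrt(0.994918)
Kr = 0.9975

0.9975


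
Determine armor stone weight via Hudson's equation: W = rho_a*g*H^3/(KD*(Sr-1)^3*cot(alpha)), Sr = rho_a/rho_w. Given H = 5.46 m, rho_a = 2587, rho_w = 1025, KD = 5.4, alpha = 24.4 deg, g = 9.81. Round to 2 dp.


Sr = rho_a / rho_w = 2587 / 1025 = 2.523902
(Sr - 1) = 1.523902
(Sr - 1)^3 = 3.538926
cot(24.4) = 1 / tan(24.4) = 1 / 0.453620 = 2.204488
Numerator = 2587 * 9.81 * 5.46^3 = 4130887.4675
Denominator = 5.4 * 3.538926 * 2.204488 = 42.128204
W = 4130887.4675 / 42.128204
W = 98055.15 N

98055.15


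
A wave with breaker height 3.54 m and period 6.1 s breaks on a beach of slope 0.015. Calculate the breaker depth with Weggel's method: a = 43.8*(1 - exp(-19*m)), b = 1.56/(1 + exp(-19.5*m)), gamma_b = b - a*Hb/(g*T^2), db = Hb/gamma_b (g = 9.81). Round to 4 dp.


a = 43.8 * (1 - exp(-19 * m))
exp(-19 * 0.015) = exp(-0.2850) = 0.752014
a = 43.8 * (1 - 0.752014) = 10.861776
b = 1.56 / (1 + exp(-19.5 * m))
exp(-19.5 * 0.015) = exp(-0.2925) = 0.746395
b = 1.56 / (1 + 0.746395) = 0.893269
Hb / (g * T^2) = 3.54 / (9.81 * 6.1^2) = 3.54 / 365.0301 = 0.00969783
gamma_b = b - a * Hb/(g*T^2) = 0.893269 - 10.861776 * 0.00969783 = 0.787933
db = Hb / gamma_b = 3.54 / 0.787933
db = 4.4928 m

4.4928


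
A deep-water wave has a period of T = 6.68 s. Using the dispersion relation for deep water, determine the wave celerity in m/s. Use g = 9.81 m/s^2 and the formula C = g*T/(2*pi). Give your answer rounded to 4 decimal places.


We use the deep-water celerity formula:
C = g * T / (2 * pi)
C = 9.81 * 6.68 / (2 * 3.14159...)
C = 65.530800 / 6.283185
C = 10.4296 m/s

10.4296


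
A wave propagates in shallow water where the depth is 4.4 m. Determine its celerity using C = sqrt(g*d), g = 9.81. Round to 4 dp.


Using the shallow-water approximation:
C = sqrt(g * d) = sqrt(9.81 * 4.4)
C = sqrt(43.1640)
C = 6.5699 m/s

6.5699


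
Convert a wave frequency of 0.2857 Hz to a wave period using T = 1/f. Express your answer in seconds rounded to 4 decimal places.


T = 1 / f
T = 1 / 0.2857
T = 3.5002 s

3.5002


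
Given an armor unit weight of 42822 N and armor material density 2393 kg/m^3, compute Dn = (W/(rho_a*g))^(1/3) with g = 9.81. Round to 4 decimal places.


V = W / (rho_a * g)
V = 42822 / (2393 * 9.81)
V = 42822 / 23475.33
V = 1.824128 m^3
Dn = V^(1/3) = 1.824128^(1/3)
Dn = 1.2219 m

1.2219


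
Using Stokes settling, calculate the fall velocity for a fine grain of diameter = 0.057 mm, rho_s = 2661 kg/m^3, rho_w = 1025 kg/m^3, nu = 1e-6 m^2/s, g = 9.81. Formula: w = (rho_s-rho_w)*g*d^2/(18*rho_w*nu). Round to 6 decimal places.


w = (rho_s - rho_w) * g * d^2 / (18 * rho_w * nu)
d = 0.057 mm = 0.000057 m
rho_s - rho_w = 2661 - 1025 = 1636
Numerator = 1636 * 9.81 * (0.000057)^2 = 0.000052143721
Denominator = 18 * 1025 * 1e-6 = 0.018450
w = 0.002826 m/s

0.002826


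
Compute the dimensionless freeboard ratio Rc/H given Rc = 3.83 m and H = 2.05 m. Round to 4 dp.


Relative freeboard = Rc / H
= 3.83 / 2.05
= 1.8683

1.8683


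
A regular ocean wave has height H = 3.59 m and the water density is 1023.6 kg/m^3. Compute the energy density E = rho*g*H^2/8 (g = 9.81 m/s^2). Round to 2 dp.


E = (1/8) * rho * g * H^2
E = (1/8) * 1023.6 * 9.81 * 3.59^2
E = 0.125 * 1023.6 * 9.81 * 12.8881
E = 16177.01 J/m^2

16177.01


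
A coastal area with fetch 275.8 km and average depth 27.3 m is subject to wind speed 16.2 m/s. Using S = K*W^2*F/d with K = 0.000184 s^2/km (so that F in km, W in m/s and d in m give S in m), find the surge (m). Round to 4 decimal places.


S = K * W^2 * F / d
W^2 = 16.2^2 = 262.44
S = 0.000184 * 262.44 * 275.8 / 27.3
Numerator = 0.000184 * 262.44 * 275.8 = 13.318095
S = 13.318095 / 27.3 = 0.4878 m

0.4878


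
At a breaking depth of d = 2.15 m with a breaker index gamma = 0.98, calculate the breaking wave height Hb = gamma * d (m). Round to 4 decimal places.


Hb = gamma * d
Hb = 0.98 * 2.15
Hb = 2.1070 m

2.1070


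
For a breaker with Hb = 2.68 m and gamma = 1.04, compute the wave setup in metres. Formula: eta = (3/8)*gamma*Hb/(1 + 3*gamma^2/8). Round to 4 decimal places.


eta = (3/8) * gamma * Hb / (1 + 3*gamma^2/8)
Numerator = (3/8) * 1.04 * 2.68 = 1.045200
Denominator = 1 + 3*1.04^2/8 = 1 + 0.405600 = 1.405600
eta = 1.045200 / 1.405600
eta = 0.7436 m

0.7436


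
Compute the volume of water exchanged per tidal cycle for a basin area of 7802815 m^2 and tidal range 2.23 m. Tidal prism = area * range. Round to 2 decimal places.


Tidal prism = Area * Tidal range
P = 7802815 * 2.23
P = 17400277.45 m^3

17400277.45


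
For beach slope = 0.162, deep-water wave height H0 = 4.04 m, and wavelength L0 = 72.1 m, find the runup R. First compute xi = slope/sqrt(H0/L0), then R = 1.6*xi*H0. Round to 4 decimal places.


xi = slope / sqrt(H0/L0)
H0/L0 = 4.04/72.1 = 0.056033
sqrt(0.056033) = 0.236714
xi = 0.162 / 0.236714 = 0.684372
R = 1.6 * xi * H0 = 1.6 * 0.684372 * 4.04
R = 4.4238 m

4.4238


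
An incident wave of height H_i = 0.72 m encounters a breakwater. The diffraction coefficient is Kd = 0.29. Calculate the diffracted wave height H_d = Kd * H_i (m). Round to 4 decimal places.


H_d = Kd * H_i
H_d = 0.29 * 0.72
H_d = 0.2088 m

0.2088


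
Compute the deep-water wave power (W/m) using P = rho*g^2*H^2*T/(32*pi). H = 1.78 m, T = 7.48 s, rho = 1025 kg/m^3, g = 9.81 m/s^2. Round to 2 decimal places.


P = rho * g^2 * H^2 * T / (32 * pi)
P = 1025 * 9.81^2 * 1.78^2 * 7.48 / (32 * pi)
P = 1025 * 96.2361 * 3.1684 * 7.48 / 100.53096
P = 23254.32 W/m

23254.32


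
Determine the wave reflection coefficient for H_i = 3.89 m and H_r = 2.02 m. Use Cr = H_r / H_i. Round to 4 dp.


Cr = H_r / H_i
Cr = 2.02 / 3.89
Cr = 0.5193

0.5193


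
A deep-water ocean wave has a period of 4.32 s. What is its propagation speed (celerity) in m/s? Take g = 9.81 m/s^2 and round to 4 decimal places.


We use the deep-water celerity formula:
C = g * T / (2 * pi)
C = 9.81 * 4.32 / (2 * 3.14159...)
C = 42.379200 / 6.283185
C = 6.7449 m/s

6.7449


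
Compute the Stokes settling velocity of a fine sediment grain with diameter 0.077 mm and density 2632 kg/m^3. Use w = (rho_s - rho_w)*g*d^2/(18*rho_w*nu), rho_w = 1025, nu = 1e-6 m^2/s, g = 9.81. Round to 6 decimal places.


w = (rho_s - rho_w) * g * d^2 / (18 * rho_w * nu)
d = 0.077 mm = 0.000077 m
rho_s - rho_w = 2632 - 1025 = 1607
Numerator = 1607 * 9.81 * (0.000077)^2 = 0.000093468728
Denominator = 18 * 1025 * 1e-6 = 0.018450
w = 0.005066 m/s

0.005066


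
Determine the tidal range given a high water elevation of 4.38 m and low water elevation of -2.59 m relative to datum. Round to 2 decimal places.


Tidal range = High water - Low water
Tidal range = 4.38 - (-2.59)
Tidal range = 6.97 m

6.97


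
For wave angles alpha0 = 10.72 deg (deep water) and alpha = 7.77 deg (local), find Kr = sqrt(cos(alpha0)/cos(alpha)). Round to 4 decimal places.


Kr = sqrt(cos(alpha0) / cos(alpha))
cos(10.72) = 0.982548
cos(7.77) = 0.990819
Kr = sqrt(0.982548 / 0.990819)
Kr = sqrt(0.991653)
Kr = 0.9958

0.9958


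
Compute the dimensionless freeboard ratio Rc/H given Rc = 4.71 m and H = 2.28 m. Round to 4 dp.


Relative freeboard = Rc / H
= 4.71 / 2.28
= 2.0658

2.0658


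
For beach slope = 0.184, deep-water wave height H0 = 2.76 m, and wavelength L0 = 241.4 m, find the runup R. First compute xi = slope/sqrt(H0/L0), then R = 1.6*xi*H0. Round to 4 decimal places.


xi = slope / sqrt(H0/L0)
H0/L0 = 2.76/241.4 = 0.011433
sqrt(0.011433) = 0.106927
xi = 0.184 / 0.106927 = 1.720806
R = 1.6 * xi * H0 = 1.6 * 1.720806 * 2.76
R = 7.5991 m

7.5991


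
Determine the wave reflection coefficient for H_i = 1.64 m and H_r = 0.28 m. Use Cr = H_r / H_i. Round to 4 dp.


Cr = H_r / H_i
Cr = 0.28 / 1.64
Cr = 0.1707

0.1707


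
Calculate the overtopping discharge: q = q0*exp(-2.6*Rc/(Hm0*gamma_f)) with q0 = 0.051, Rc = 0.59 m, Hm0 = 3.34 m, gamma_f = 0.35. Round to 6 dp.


q = q0 * exp(-2.6 * Rc / (Hm0 * gamma_f))
Exponent = -2.6 * 0.59 / (3.34 * 0.35)
= -2.6 * 0.59 / 1.1690
= -1.312233
exp(-1.312233) = 0.269218
q = 0.051 * 0.269218
q = 0.013730 m^3/s/m

0.013730


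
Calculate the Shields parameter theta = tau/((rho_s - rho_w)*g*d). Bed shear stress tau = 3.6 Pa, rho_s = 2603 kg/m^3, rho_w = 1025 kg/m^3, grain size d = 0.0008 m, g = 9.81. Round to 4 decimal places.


theta = tau / ((rho_s - rho_w) * g * d)
rho_s - rho_w = 2603 - 1025 = 1578
Denominator = 1578 * 9.81 * 0.0008 = 12.384144
theta = 3.6 / 12.384144
theta = 0.2907

0.2907


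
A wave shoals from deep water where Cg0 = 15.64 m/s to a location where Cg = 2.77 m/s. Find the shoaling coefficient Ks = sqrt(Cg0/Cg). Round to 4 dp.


Ks = sqrt(Cg0 / Cg)
Ks = sqrt(15.64 / 2.77)
Ks = sqrt(5.6462)
Ks = 2.3762

2.3762


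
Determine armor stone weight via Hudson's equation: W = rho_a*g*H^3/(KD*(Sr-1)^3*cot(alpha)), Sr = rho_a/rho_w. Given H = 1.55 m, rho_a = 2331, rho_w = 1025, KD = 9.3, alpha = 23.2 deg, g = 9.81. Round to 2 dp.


Sr = rho_a / rho_w = 2331 / 1025 = 2.274146
(Sr - 1) = 1.274146
(Sr - 1)^3 = 2.068511
cot(23.2) = 1 / tan(23.2) = 1 / 0.428601 = 2.333175
Numerator = 2331 * 9.81 * 1.55^3 = 85154.2593
Denominator = 9.3 * 2.068511 * 2.333175 = 44.883649
W = 85154.2593 / 44.883649
W = 1897.22 N

1897.22


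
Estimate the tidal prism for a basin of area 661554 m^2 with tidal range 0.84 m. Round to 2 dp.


Tidal prism = Area * Tidal range
P = 661554 * 0.84
P = 555705.36 m^3

555705.36


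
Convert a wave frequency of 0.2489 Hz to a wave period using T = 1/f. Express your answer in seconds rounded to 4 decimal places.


T = 1 / f
T = 1 / 0.2489
T = 4.0177 s

4.0177


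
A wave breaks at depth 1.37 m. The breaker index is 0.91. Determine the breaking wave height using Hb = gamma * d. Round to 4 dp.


Hb = gamma * d
Hb = 0.91 * 1.37
Hb = 1.2467 m

1.2467


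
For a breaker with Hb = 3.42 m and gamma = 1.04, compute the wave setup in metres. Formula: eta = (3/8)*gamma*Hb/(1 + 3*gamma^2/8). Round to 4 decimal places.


eta = (3/8) * gamma * Hb / (1 + 3*gamma^2/8)
Numerator = (3/8) * 1.04 * 3.42 = 1.333800
Denominator = 1 + 3*1.04^2/8 = 1 + 0.405600 = 1.405600
eta = 1.333800 / 1.405600
eta = 0.9489 m

0.9489


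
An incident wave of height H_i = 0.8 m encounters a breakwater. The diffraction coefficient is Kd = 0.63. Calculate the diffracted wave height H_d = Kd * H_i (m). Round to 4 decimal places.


H_d = Kd * H_i
H_d = 0.63 * 0.8
H_d = 0.5040 m

0.5040


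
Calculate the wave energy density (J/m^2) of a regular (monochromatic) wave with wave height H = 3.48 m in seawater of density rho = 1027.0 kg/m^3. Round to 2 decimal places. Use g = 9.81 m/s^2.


E = (1/8) * rho * g * H^2
E = (1/8) * 1027.0 * 9.81 * 3.48^2
E = 0.125 * 1027.0 * 9.81 * 12.1104
E = 15251.34 J/m^2

15251.34


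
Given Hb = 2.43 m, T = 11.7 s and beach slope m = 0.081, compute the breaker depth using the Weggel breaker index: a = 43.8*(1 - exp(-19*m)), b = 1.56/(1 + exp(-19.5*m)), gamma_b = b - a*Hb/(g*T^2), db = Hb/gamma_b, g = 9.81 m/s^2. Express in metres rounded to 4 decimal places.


a = 43.8 * (1 - exp(-19 * m))
exp(-19 * 0.081) = exp(-1.5390) = 0.214596
a = 43.8 * (1 - 0.214596) = 34.400713
b = 1.56 / (1 + exp(-19.5 * m))
exp(-19.5 * 0.081) = exp(-1.5795) = 0.206078
b = 1.56 / (1 + 0.206078) = 1.293449
Hb / (g * T^2) = 2.43 / (9.81 * 11.7^2) = 2.43 / 1342.8909 = 0.00180953
gamma_b = b - a * Hb/(g*T^2) = 1.293449 - 34.400713 * 0.00180953 = 1.231199
db = Hb / gamma_b = 2.43 / 1.231199
db = 1.9737 m

1.9737


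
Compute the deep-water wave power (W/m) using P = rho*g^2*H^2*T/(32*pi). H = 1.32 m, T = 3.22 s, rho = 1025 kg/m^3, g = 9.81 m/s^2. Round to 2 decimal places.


P = rho * g^2 * H^2 * T / (32 * pi)
P = 1025 * 9.81^2 * 1.32^2 * 3.22 / (32 * pi)
P = 1025 * 96.2361 * 1.7424 * 3.22 / 100.53096
P = 5505.11 W/m

5505.11


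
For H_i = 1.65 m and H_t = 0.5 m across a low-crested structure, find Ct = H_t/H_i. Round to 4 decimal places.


Ct = H_t / H_i
Ct = 0.5 / 1.65
Ct = 0.3030

0.3030


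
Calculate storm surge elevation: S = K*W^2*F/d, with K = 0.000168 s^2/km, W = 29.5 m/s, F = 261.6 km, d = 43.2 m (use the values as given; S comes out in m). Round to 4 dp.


S = K * W^2 * F / d
W^2 = 29.5^2 = 870.25
S = 0.000168 * 870.25 * 261.6 / 43.2
Numerator = 0.000168 * 870.25 * 261.6 = 38.246443
S = 38.246443 / 43.2 = 0.8853 m

0.8853


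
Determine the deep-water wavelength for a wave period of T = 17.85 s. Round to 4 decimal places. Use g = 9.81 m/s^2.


L0 = g * T^2 / (2 * pi)
L0 = 9.81 * 17.85^2 / (2 * pi)
L0 = 9.81 * 318.6225 / 6.28319
L0 = 3125.6867 / 6.28319
L0 = 497.4685 m

497.4685


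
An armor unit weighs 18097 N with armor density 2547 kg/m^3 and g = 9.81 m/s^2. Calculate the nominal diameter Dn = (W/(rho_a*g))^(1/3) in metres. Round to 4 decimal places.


V = W / (rho_a * g)
V = 18097 / (2547 * 9.81)
V = 18097 / 24986.07
V = 0.724284 m^3
Dn = V^(1/3) = 0.724284^(1/3)
Dn = 0.8981 m

0.8981


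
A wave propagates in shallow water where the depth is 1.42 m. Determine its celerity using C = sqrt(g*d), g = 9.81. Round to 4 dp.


Using the shallow-water approximation:
C = sqrt(g * d) = sqrt(9.81 * 1.42)
C = sqrt(13.9302)
C = 3.7323 m/s

3.7323


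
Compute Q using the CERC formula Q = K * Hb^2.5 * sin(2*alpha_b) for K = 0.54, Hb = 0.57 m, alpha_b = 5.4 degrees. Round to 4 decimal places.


Q = K * Hb^2.5 * sin(2 * alpha_b)
Hb^2.5 = 0.57^2.5 = 0.245294
sin(2 * 5.4) = sin(10.8) = 0.187381
Q = 0.54 * 0.245294 * 0.187381
Q = 0.0248 m^3/s

0.0248


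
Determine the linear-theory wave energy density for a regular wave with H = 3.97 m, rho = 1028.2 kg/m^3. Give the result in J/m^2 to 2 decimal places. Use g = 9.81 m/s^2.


E = (1/8) * rho * g * H^2
E = (1/8) * 1028.2 * 9.81 * 3.97^2
E = 0.125 * 1028.2 * 9.81 * 15.7609
E = 19871.82 J/m^2

19871.82


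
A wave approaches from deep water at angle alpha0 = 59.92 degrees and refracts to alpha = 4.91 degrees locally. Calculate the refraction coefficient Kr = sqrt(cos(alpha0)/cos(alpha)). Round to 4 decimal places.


Kr = sqrt(cos(alpha0) / cos(alpha))
cos(59.92) = 0.501209
cos(4.91) = 0.996330
Kr = sqrt(0.501209 / 0.996330)
Kr = sqrt(0.503055)
Kr = 0.7093

0.7093


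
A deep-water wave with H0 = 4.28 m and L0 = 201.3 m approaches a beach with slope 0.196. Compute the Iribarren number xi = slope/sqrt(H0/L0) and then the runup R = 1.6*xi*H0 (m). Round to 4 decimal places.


xi = slope / sqrt(H0/L0)
H0/L0 = 4.28/201.3 = 0.021262
sqrt(0.021262) = 0.145814
xi = 0.196 / 0.145814 = 1.344176
R = 1.6 * xi * H0 = 1.6 * 1.344176 * 4.28
R = 9.2049 m

9.2049


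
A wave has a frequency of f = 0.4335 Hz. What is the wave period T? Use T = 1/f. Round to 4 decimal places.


T = 1 / f
T = 1 / 0.4335
T = 2.3068 s

2.3068


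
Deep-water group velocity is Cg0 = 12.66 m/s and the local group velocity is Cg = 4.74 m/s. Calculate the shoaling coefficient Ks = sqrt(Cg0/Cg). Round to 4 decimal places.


Ks = sqrt(Cg0 / Cg)
Ks = sqrt(12.66 / 4.74)
Ks = sqrt(2.6709)
Ks = 1.6343

1.6343


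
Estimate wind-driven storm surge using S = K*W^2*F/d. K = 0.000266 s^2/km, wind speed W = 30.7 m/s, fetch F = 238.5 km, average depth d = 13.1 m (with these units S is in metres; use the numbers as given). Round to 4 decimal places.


S = K * W^2 * F / d
W^2 = 30.7^2 = 942.49
S = 0.000266 * 942.49 * 238.5 / 13.1
Numerator = 0.000266 * 942.49 * 238.5 = 59.792508
S = 59.792508 / 13.1 = 4.5643 m

4.5643


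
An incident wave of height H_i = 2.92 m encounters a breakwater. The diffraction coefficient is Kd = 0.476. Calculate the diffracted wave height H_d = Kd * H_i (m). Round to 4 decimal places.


H_d = Kd * H_i
H_d = 0.476 * 2.92
H_d = 1.3899 m

1.3899


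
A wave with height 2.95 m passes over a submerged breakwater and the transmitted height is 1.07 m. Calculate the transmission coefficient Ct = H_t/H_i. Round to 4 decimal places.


Ct = H_t / H_i
Ct = 1.07 / 2.95
Ct = 0.3627

0.3627


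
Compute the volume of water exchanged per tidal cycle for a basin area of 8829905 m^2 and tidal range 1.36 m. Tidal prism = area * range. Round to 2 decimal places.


Tidal prism = Area * Tidal range
P = 8829905 * 1.36
P = 12008670.80 m^3

12008670.80


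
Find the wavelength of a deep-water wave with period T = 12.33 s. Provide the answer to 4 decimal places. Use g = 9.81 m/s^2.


L0 = g * T^2 / (2 * pi)
L0 = 9.81 * 12.33^2 / (2 * pi)
L0 = 9.81 * 152.0289 / 6.28319
L0 = 1491.4035 / 6.28319
L0 = 237.3642 m

237.3642


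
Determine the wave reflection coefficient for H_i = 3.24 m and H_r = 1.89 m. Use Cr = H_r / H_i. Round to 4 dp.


Cr = H_r / H_i
Cr = 1.89 / 3.24
Cr = 0.5833

0.5833


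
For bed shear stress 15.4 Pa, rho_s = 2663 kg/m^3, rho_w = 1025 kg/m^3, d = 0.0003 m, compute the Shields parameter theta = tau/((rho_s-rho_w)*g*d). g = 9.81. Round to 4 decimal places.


theta = tau / ((rho_s - rho_w) * g * d)
rho_s - rho_w = 2663 - 1025 = 1638
Denominator = 1638 * 9.81 * 0.0003 = 4.820634
theta = 15.4 / 4.820634
theta = 3.1946

3.1946


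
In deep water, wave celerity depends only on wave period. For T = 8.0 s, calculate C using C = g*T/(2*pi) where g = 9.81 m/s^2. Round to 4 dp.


We use the deep-water celerity formula:
C = g * T / (2 * pi)
C = 9.81 * 8.0 / (2 * 3.14159...)
C = 78.480000 / 6.283185
C = 12.4905 m/s

12.4905


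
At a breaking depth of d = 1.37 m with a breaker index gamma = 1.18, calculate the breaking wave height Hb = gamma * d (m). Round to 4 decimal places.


Hb = gamma * d
Hb = 1.18 * 1.37
Hb = 1.6166 m

1.6166


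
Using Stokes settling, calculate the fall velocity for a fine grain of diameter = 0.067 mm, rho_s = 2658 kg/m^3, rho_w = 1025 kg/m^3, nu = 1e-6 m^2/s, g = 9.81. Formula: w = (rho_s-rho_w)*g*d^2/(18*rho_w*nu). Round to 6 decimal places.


w = (rho_s - rho_w) * g * d^2 / (18 * rho_w * nu)
d = 0.067 mm = 0.000067 m
rho_s - rho_w = 2658 - 1025 = 1633
Numerator = 1633 * 9.81 * (0.000067)^2 = 0.000071912568
Denominator = 18 * 1025 * 1e-6 = 0.018450
w = 0.003898 m/s

0.003898


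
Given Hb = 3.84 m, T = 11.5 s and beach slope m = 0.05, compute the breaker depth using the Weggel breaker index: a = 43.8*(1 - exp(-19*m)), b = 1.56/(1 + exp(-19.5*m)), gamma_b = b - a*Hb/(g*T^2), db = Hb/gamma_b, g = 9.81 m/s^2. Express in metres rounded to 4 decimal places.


a = 43.8 * (1 - exp(-19 * m))
exp(-19 * 0.05) = exp(-0.9500) = 0.386741
a = 43.8 * (1 - 0.386741) = 26.860743
b = 1.56 / (1 + exp(-19.5 * m))
exp(-19.5 * 0.05) = exp(-0.9750) = 0.377192
b = 1.56 / (1 + 0.377192) = 1.132739
Hb / (g * T^2) = 3.84 / (9.81 * 11.5^2) = 3.84 / 1297.3725 = 0.00295983
gamma_b = b - a * Hb/(g*T^2) = 1.132739 - 26.860743 * 0.00295983 = 1.053236
db = Hb / gamma_b = 3.84 / 1.053236
db = 3.6459 m

3.6459


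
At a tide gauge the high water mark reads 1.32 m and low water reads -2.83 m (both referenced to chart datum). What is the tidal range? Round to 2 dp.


Tidal range = High water - Low water
Tidal range = 1.32 - (-2.83)
Tidal range = 4.15 m

4.15


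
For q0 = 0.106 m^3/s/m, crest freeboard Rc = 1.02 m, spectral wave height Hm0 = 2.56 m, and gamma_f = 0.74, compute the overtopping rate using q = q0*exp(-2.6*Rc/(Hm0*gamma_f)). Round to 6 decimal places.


q = q0 * exp(-2.6 * Rc / (Hm0 * gamma_f))
Exponent = -2.6 * 1.02 / (2.56 * 0.74)
= -2.6 * 1.02 / 1.8944
= -1.399916
exp(-1.399916) = 0.246618
q = 0.106 * 0.246618
q = 0.026141 m^3/s/m

0.026141


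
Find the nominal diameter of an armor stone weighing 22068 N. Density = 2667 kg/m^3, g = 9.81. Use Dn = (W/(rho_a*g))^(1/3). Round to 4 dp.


V = W / (rho_a * g)
V = 22068 / (2667 * 9.81)
V = 22068 / 26163.27
V = 0.843473 m^3
Dn = V^(1/3) = 0.843473^(1/3)
Dn = 0.9448 m

0.9448


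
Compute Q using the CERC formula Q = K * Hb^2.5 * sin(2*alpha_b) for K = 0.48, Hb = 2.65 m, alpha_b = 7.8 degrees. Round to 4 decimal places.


Q = K * Hb^2.5 * sin(2 * alpha_b)
Hb^2.5 = 2.65^2.5 = 11.431802
sin(2 * 7.8) = sin(15.6) = 0.268920
Q = 0.48 * 11.431802 * 0.268920
Q = 1.4756 m^3/s

1.4756


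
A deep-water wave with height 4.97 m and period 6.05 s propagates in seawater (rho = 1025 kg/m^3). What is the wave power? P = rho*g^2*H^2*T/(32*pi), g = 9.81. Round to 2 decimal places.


P = rho * g^2 * H^2 * T / (32 * pi)
P = 1025 * 9.81^2 * 4.97^2 * 6.05 / (32 * pi)
P = 1025 * 96.2361 * 24.7009 * 6.05 / 100.53096
P = 146632.48 W/m

146632.48


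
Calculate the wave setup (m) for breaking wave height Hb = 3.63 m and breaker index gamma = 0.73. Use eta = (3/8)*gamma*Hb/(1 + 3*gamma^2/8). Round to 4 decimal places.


eta = (3/8) * gamma * Hb / (1 + 3*gamma^2/8)
Numerator = (3/8) * 0.73 * 3.63 = 0.993712
Denominator = 1 + 3*0.73^2/8 = 1 + 0.199838 = 1.199838
eta = 0.993712 / 1.199838
eta = 0.8282 m

0.8282


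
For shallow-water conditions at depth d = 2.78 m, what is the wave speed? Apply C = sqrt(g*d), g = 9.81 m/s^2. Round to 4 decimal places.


Using the shallow-water approximation:
C = sqrt(g * d) = sqrt(9.81 * 2.78)
C = sqrt(27.2718)
C = 5.2222 m/s

5.2222


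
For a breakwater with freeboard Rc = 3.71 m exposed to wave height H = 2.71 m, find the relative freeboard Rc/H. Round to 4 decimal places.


Relative freeboard = Rc / H
= 3.71 / 2.71
= 1.3690

1.3690


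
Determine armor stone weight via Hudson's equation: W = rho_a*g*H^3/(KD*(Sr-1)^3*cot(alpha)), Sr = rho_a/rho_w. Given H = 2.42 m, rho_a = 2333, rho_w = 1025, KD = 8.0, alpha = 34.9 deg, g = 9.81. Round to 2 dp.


Sr = rho_a / rho_w = 2333 / 1025 = 2.276098
(Sr - 1) = 1.276098
(Sr - 1)^3 = 2.078029
cot(34.9) = 1 / tan(34.9) = 1 / 0.697610 = 1.433466
Numerator = 2333 * 9.81 * 2.42^3 = 324361.9063
Denominator = 8.0 * 2.078029 * 1.433466 = 23.830279
W = 324361.9063 / 23.830279
W = 13611.33 N

13611.33
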